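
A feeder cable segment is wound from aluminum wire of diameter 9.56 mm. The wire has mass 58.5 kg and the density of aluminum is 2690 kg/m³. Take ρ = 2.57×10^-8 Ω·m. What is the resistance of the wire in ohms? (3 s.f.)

A = π(d/2)² = π(4.7800e-03 m)² = 7.1780e-05 m²
L = m/(density·A) = 58.5/(2690×7.1780e-05) = 303 m
R = ρL/A = (2.57×10^-8)(303)/(7.1780e-05) = 0.108 Ω

0.108 Ω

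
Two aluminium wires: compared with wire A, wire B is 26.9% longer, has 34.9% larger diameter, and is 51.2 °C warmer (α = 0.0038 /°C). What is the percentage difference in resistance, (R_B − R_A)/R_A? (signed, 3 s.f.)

-16.7%

R ∝ ρL/d² with ρ ∝ (1+αΔT), so R_B/R_A = (1 + 26.9/100) × (1 + 34.9/100)⁻² × (1 + 0.0038×51.2)
= 1.269 × 0.5495 × 1.195 = 0.833
(R_B − R_A)/R_A = 0.833 − 1 = -16.7%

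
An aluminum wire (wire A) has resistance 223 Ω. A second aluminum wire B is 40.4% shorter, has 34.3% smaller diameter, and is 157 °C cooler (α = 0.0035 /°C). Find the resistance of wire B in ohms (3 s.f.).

R ∝ ρL/d² with ρ ∝ (1+αΔT), so R_B/R_A = (1 − 40.4/100) × (1 − 34.3/100)⁻² × (1 − 0.0035×157)
= 0.596 × 2.317 × 0.4505 = 0.622
R_B = 0.622 × 223 = 139 Ω

139 Ω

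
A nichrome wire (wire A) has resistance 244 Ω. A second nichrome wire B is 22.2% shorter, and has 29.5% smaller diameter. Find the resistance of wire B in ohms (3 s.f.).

382 Ω

R ∝ L/d², so R_B/R_A = (1 − 22.2/100) × (1 − 29.5/100)⁻²
= 0.778 × 2.012 = 1.565
R_B = 1.565 × 244 = 382 Ω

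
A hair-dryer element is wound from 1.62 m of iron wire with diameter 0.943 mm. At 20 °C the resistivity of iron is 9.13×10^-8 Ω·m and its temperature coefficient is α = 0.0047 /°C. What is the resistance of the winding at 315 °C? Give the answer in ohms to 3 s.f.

A = π(d/2)² = π(4.7150e-04 m)² = 6.984e-07 m²
R₍20°C₎ = ρL/A = (9.13×10^-8)(1.62)/(6.984e-07) = 0.2118 Ω
R = R₀(1 + αΔT) = 0.2118(1 + 0.0047×295) = 0.505 Ω

0.505 Ω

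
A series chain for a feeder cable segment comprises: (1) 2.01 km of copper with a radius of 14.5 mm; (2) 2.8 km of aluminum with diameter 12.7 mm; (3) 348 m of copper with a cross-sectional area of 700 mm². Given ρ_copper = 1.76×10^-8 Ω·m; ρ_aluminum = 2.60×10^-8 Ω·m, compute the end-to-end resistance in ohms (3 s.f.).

Seg 1: A = πr² = π(1.4500e-02 m)² = 6.605e-04 m²
R_1 = (1.76×10^-8)(2010)/(6.605e-04) = 0.05356 Ω
Seg 2: A = π(d/2)² = π(6.3500e-03 m)² = 1.267e-04 m²
R_2 = (2.60×10^-8)(2800)/(1.267e-04) = 0.5747 Ω
Seg 3: A = 700 mm² = 7.000e-04 m²
R_3 = (1.76×10^-8)(348)/(7.000e-04) = 0.00875 Ω
R_total = R_1 + R_2 + R_3 = 0.637 Ω

0.637 Ω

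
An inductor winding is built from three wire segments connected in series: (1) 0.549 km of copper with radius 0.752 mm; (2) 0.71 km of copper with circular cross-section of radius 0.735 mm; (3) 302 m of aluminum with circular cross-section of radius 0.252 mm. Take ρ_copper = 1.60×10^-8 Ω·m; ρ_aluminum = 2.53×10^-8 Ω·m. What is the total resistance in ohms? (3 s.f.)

49.9 Ω

Seg 1: A = πr² = π(7.5200e-04 m)² = 1.777e-06 m²
R_1 = (1.60×10^-8)(549)/(1.777e-06) = 4.944 Ω
Seg 2: A = πr² = π(7.3500e-04 m)² = 1.697e-06 m²
R_2 = (1.60×10^-8)(710)/(1.697e-06) = 6.694 Ω
Seg 3: A = πr² = π(2.5200e-04 m)² = 1.995e-07 m²
R_3 = (2.53×10^-8)(302)/(1.995e-07) = 38.3 Ω
R_total = R_1 + R_2 + R_3 = 49.9 Ω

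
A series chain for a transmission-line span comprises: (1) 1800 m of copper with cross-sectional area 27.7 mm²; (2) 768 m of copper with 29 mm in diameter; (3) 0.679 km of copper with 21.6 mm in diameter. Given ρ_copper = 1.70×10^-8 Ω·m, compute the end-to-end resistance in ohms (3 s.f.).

Seg 1: A = 27.7 mm² = 2.770e-05 m²
R_1 = (1.70×10^-8)(1800)/(2.770e-05) = 1.105 Ω
Seg 2: A = π(d/2)² = π(1.4500e-02 m)² = 6.605e-04 m²
R_2 = (1.70×10^-8)(768)/(6.605e-04) = 0.01977 Ω
Seg 3: A = π(d/2)² = π(1.0800e-02 m)² = 3.664e-04 m²
R_3 = (1.70×10^-8)(679)/(3.664e-04) = 0.0315 Ω
R_total = R_1 + R_2 + R_3 = 1.16 Ω

1.16 Ω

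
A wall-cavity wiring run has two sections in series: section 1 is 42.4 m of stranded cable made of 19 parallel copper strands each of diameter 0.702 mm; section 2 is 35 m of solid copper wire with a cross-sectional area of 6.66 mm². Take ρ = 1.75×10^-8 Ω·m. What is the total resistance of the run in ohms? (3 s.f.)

0.193 Ω

Section 1: A_strand = π(3.5100e-04)² = 3.870e-07 m²; R₁ = ρL/(N·A_s) = (1.75×10^-8)(42.4)/(19×3.870e-07) = 0.1009 Ω
Section 2: A = 6.66 mm² = 6.660e-06 m²
R₂ = (1.75×10^-8)(35)/(6.660e-06) = 0.09197 Ω
R = R₁ + R₂ = 0.193 Ω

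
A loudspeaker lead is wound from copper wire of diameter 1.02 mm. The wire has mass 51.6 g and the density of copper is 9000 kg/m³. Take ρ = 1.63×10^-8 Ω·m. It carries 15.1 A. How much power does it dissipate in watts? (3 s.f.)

A = π(d/2)² = π(5.1000e-04 m)² = 8.1713e-07 m²
L = m/(density·A) = 0.0516/(9000×8.1713e-07) = 7.016 m
R = ρL/A = (1.63×10^-8)(7.016)/(8.1713e-07) = 0.14 Ω
P = I²R = (15.1)² × 0.14 = 31.9 W

31.9 W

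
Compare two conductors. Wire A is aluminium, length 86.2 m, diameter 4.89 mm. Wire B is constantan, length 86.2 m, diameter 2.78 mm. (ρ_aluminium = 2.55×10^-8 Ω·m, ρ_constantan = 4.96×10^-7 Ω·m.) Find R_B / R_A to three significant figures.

R ∝ ρL/d², so R_B/R_A = (ρ_B/ρ_A) × (d_A/d_B)²
= (4.96×10^-7/2.55×10^-8) × (4.89/2.78)² = 60.2

60.2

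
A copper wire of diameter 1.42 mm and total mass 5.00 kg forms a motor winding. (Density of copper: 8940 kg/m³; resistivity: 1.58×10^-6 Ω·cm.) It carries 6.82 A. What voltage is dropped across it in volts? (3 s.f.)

ρ = 1.58×10^-6 Ω·cm = 1.58×10^-8 Ω·m
A = π(d/2)² = π(7.1000e-04 m)² = 1.5837e-06 m²
L = m/(density·A) = 5/(8940×1.5837e-06) = 353.2 m
R = ρL/A = (1.58×10^-8)(353.2)/(1.5837e-06) = 3.523 Ω
V = IR = 6.82 × 3.523 = 24.0 V

24.0 V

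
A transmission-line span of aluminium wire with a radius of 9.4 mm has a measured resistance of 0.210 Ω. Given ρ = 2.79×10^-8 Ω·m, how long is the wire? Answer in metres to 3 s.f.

A = πr² = π(9.4000e-03 m)² = 2.776e-04 m²
L = RA/ρ = (0.21)(2.776e-04)/(2.79×10^-8) = 2090 m

2090 m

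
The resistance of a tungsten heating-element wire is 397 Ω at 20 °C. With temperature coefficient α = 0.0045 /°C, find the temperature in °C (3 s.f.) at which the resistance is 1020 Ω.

369 °C

R = R₀(1 + α(T − T₀)) ⇒ T = T₀ + (R/R₀ − 1)/α
T = 20 + (1020/397 − 1)/0.0045 = 20 + (1.569)/0.0045 = 369 °C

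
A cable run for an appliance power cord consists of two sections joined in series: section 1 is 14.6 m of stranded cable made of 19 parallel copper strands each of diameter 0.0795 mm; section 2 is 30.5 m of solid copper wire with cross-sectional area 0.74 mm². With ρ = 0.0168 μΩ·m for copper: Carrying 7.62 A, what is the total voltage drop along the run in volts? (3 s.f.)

25.1 V

ρ = 0.0168 μΩ·m = 1.68×10^-8 Ω·m
Section 1: A_strand = π(3.9750e-05)² = 4.964e-09 m²; R₁ = ρL/(N·A_s) = (1.68×10^-8)(14.6)/(19×4.964e-09) = 2.601 Ω
Section 2: A = 0.74 mm² = 7.400e-07 m²
R₂ = (1.68×10^-8)(30.5)/(7.400e-07) = 0.6924 Ω
R = R₁ + R₂ = 3.293 Ω
V = IR = 7.62 × 3.293 = 25.1 V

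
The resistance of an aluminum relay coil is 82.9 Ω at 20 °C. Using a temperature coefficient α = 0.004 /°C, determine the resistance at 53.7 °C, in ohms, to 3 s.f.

94.1 Ω

ΔT = 53.7 − 20 = 33.7 °C
R = R₀(1 + αΔT) = 82.9 × (1 + 0.004×33.7) = 82.9 × 1.135 = 94.1 Ω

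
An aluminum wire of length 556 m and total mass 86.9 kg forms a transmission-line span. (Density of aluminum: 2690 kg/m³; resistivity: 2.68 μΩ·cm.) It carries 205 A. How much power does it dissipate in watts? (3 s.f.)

ρ = 2.68 μΩ·cm = 2.68×10^-8 Ω·m
A = m/(density·L) = 86.9/(2690×556) = 5.8102e-05 m²
R = ρL/A = (2.68×10^-8)(556)/(5.8102e-05) = 0.2565 Ω
P = I²R = (205)² × 0.2565 = 10800 W

10800 W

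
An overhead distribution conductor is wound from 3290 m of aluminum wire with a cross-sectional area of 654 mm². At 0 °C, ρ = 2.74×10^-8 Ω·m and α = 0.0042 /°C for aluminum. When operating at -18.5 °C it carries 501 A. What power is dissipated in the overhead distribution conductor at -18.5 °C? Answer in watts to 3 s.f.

31900 W

A = 654 mm² = 6.540e-04 m²
R₍0₎ = ρL/A = (2.74×10^-8)(3290)/(6.540e-04) = 0.1378 Ω
R₍-18.5₎ = R₍0₎(1 + αΔT) = 0.1378 × (1 + 0.0042×-18.5) = 0.1271 Ω
P = I²R = (501)² × 0.1271 = 31900 W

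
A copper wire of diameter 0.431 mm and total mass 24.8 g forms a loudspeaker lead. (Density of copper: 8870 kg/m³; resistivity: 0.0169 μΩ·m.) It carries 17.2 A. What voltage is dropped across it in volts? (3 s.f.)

ρ = 0.0169 μΩ·m = 1.69×10^-8 Ω·m
A = π(d/2)² = π(2.1550e-04 m)² = 1.4590e-07 m²
L = m/(density·A) = 0.0248/(8870×1.4590e-07) = 19.16 m
R = ρL/A = (1.69×10^-8)(19.16)/(1.4590e-07) = 2.22 Ω
V = IR = 17.2 × 2.22 = 38.2 V

38.2 V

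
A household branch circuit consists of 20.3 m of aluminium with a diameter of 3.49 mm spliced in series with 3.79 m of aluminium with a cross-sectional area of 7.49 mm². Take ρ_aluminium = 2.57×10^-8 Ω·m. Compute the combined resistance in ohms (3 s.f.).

Segment 1: A = π(d/2)² = π(1.7450e-03 m)² = 9.566e-06 m²
R₁ = ρL/A = (2.57×10^-8)(20.3)/(9.566e-06) = 0.05454 Ω
Segment 2: A = 7.49 mm² = 7.490e-06 m²
R₂ = (2.57×10^-8)(3.79)/(7.490e-06) = 0.013 Ω
R = R₁ + R₂ = 0.0675 Ω

0.0675 Ω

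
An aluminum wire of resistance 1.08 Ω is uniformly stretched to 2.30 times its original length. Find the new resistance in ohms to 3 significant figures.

Volume constant ⇒ A' = A/k with k = 2.3. R' = ρ(kL)/(A/k) = k²R.
R' = 5.29 × 1.08 = 5.71 Ω

5.71 Ω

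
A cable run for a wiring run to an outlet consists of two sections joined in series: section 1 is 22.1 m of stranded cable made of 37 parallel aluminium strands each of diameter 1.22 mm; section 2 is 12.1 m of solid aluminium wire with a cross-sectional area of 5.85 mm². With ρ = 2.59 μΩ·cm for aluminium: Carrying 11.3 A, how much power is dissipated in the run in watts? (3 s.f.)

ρ = 2.59 μΩ·cm = 2.59×10^-8 Ω·m
Section 1: A_strand = π(6.1000e-04)² = 1.169e-06 m²; R₁ = ρL/(N·A_s) = (2.59×10^-8)(22.1)/(37×1.169e-06) = 0.01323 Ω
Section 2: A = 5.85 mm² = 5.850e-06 m²
R₂ = (2.59×10^-8)(12.1)/(5.850e-06) = 0.05357 Ω
R = R₁ + R₂ = 0.0668 Ω
P = I²R = (11.3)² × 0.0668 = 8.53 W

8.53 W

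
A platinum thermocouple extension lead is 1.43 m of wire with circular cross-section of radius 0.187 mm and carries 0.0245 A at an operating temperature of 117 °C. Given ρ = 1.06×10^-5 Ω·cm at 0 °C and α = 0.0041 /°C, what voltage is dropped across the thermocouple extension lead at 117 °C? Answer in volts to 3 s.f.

ρ = 1.06×10^-5 Ω·cm = 1.06×10^-7 Ω·m
A = πr² = π(1.8700e-04 m)² = 1.099e-07 m²
R₍0₎ = ρL/A = (1.06×10^-7)(1.43)/(1.099e-07) = 1.38 Ω
R₍117₎ = R₍0₎(1 + αΔT) = 1.38 × (1 + 0.0041×117) = 2.042 Ω
V = IR = 0.0245 × 2.042 = 0.0500 V

0.0500 V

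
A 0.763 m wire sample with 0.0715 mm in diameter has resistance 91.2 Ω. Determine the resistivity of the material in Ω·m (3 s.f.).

4.80×10^-7 Ω·m

A = π(d/2)² = π(3.5750e-05 m)² = 4.015e-09 m²
ρ = RA/L = (91.2)(4.015e-09)/(0.763) = 4.80×10^-7 Ω·m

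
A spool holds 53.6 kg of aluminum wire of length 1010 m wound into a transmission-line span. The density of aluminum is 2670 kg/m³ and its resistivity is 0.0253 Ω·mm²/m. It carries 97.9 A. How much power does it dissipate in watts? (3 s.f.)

12300 W

ρ = 0.0253 Ω·mm²/m = 2.53×10^-8 Ω·m
A = m/(density·L) = 53.6/(2670×1010) = 1.9876e-05 m²
R = ρL/A = (2.53×10^-8)(1010)/(1.9876e-05) = 1.286 Ω
P = I²R = (97.9)² × 1.286 = 12300 W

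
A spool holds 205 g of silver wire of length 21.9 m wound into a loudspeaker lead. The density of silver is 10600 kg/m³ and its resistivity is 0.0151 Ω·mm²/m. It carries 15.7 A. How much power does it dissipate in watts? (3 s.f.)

ρ = 0.0151 Ω·mm²/m = 1.51×10^-8 Ω·m
A = m/(density·L) = 0.205/(10600×21.9) = 8.8309e-07 m²
R = ρL/A = (1.51×10^-8)(21.9)/(8.8309e-07) = 0.3745 Ω
P = I²R = (15.7)² × 0.3745 = 92.3 W

92.3 W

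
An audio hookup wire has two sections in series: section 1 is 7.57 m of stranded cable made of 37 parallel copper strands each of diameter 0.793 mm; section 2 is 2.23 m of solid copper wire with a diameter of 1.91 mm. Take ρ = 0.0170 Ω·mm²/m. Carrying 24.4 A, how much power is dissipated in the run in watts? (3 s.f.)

12.1 W

ρ = 0.0170 Ω·mm²/m = 1.70×10^-8 Ω·m
Section 1: A_strand = π(3.9650e-04)² = 4.939e-07 m²; R₁ = ρL/(N·A_s) = (1.70×10^-8)(7.57)/(37×4.939e-07) = 0.007042 Ω
Section 2: A = π(d/2)² = π(9.5500e-04 m)² = 2.865e-06 m²
R₂ = (1.70×10^-8)(2.23)/(2.865e-06) = 0.01323 Ω
R = R₁ + R₂ = 0.02027 Ω
P = I²R = (24.4)² × 0.02027 = 12.1 W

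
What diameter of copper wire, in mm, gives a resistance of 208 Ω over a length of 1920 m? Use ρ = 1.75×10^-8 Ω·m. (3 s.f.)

0.454 mm

A = ρL/R = (1.75×10^-8)(1920)/(208) = 1.615e-07 m²
d = 2√(A/π) = 4.535e-04 m = 0.454 mm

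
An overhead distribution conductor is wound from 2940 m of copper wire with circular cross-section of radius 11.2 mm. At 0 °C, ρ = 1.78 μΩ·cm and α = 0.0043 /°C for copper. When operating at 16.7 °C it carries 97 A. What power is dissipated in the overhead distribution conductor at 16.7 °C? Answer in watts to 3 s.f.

ρ = 1.78 μΩ·cm = 1.78×10^-8 Ω·m
A = πr² = π(1.1200e-02 m)² = 3.941e-04 m²
R₍0₎ = ρL/A = (1.78×10^-8)(2940)/(3.941e-04) = 0.1328 Ω
R₍16.7₎ = R₍0₎(1 + αΔT) = 0.1328 × (1 + 0.0043×16.7) = 0.1423 Ω
P = I²R = (97)² × 0.1423 = 1340 W

1340 W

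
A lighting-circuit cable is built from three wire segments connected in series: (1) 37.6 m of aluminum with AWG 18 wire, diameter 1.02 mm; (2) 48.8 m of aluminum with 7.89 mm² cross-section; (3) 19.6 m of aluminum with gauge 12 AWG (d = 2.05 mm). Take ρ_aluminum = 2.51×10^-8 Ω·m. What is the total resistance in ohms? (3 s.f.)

Seg 1: A = π(1.02/2 mm)² = π(5.1000e-04 m)² = 8.171e-07 m²
R_1 = (2.51×10^-8)(37.6)/(8.171e-07) = 1.155 Ω
Seg 2: A = 7.89 mm² = 7.890e-06 m²
R_2 = (2.51×10^-8)(48.8)/(7.890e-06) = 0.1552 Ω
Seg 3: A = π(2.05/2 mm)² = π(1.0250e-03 m)² = 3.301e-06 m²
R_3 = (2.51×10^-8)(19.6)/(3.301e-06) = 0.1491 Ω
R_total = R_1 + R_2 + R_3 = 1.46 Ω

1.46 Ω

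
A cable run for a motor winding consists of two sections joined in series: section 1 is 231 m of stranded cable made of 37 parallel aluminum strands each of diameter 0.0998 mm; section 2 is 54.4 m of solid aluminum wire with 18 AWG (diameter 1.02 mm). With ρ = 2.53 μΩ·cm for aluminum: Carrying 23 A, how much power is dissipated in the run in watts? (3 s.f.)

11600 W

ρ = 2.53 μΩ·cm = 2.53×10^-8 Ω·m
Section 1: A_strand = π(4.9900e-05)² = 7.823e-09 m²; R₁ = ρL/(N·A_s) = (2.53×10^-8)(231)/(37×7.823e-09) = 20.19 Ω
Section 2: A = π(1.02/2 mm)² = π(5.1000e-04 m)² = 8.171e-07 m²
R₂ = (2.53×10^-8)(54.4)/(8.171e-07) = 1.684 Ω
R = R₁ + R₂ = 21.88 Ω
P = I²R = (23)² × 21.88 = 11600 W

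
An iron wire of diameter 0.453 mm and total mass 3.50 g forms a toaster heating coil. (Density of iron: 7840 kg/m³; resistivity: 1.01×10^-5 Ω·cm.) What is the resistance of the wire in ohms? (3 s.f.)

ρ = 1.01×10^-5 Ω·cm = 1.01×10^-7 Ω·m
A = π(d/2)² = π(2.2650e-04 m)² = 1.6117e-07 m²
L = m/(density·A) = 0.0035/(7840×1.6117e-07) = 2.77 m
R = ρL/A = (1.01×10^-7)(2.77)/(1.6117e-07) = 1.74 Ω

1.74 Ω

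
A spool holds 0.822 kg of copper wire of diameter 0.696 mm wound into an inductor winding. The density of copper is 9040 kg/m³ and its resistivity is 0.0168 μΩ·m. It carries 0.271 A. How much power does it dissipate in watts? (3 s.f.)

0.775 W

ρ = 0.0168 μΩ·m = 1.68×10^-8 Ω·m
A = π(d/2)² = π(3.4800e-04 m)² = 3.8046e-07 m²
L = m/(density·A) = 0.822/(9040×3.8046e-07) = 239 m
R = ρL/A = (1.68×10^-8)(239)/(3.8046e-07) = 10.55 Ω
P = I²R = (0.271)² × 10.55 = 0.775 W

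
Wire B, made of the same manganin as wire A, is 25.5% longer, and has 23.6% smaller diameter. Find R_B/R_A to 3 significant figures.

2.15

R ∝ L/d², so R_B/R_A = (1 + 25.5/100) × (1 − 23.6/100)⁻²
= 1.255 × 1.713 = 2.15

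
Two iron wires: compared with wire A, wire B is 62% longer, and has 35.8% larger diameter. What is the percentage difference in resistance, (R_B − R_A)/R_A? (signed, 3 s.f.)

-12.2%

R ∝ L/d², so R_B/R_A = (1 + 62/100) × (1 + 35.8/100)⁻²
= 1.62 × 0.5423 = 0.8784
(R_B − R_A)/R_A = 0.8784 − 1 = -12.2%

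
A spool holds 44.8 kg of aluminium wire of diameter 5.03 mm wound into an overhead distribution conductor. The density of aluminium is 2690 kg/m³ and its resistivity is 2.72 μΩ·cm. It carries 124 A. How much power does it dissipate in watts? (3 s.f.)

ρ = 2.72 μΩ·cm = 2.72×10^-8 Ω·m
A = π(d/2)² = π(2.5150e-03 m)² = 1.9871e-05 m²
L = m/(density·A) = 44.8/(2690×1.9871e-05) = 838.1 m
R = ρL/A = (2.72×10^-8)(838.1)/(1.9871e-05) = 1.147 Ω
P = I²R = (124)² × 1.147 = 17600 W

17600 W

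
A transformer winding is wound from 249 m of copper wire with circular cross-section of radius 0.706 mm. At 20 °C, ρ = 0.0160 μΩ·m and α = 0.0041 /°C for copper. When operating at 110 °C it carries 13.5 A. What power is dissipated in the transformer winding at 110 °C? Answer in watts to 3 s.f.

ρ = 0.0160 μΩ·m = 1.60×10^-8 Ω·m
A = πr² = π(7.0600e-04 m)² = 1.566e-06 m²
R₍20₎ = ρL/A = (1.60×10^-8)(249)/(1.566e-06) = 2.544 Ω
R₍110₎ = R₍20₎(1 + αΔT) = 2.544 × (1 + 0.0041×90) = 3.483 Ω
P = I²R = (13.5)² × 3.483 = 635 W

635 W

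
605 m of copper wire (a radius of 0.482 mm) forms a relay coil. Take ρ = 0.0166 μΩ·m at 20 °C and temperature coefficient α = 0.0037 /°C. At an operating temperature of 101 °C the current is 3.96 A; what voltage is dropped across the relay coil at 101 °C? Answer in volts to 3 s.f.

ρ = 0.0166 μΩ·m = 1.66×10^-8 Ω·m
A = πr² = π(4.8200e-04 m)² = 7.299e-07 m²
R₍20₎ = ρL/A = (1.66×10^-8)(605)/(7.299e-07) = 13.76 Ω
R₍101₎ = R₍20₎(1 + αΔT) = 13.76 × (1 + 0.0037×81) = 17.88 Ω
V = IR = 3.96 × 17.88 = 70.8 V

70.8 V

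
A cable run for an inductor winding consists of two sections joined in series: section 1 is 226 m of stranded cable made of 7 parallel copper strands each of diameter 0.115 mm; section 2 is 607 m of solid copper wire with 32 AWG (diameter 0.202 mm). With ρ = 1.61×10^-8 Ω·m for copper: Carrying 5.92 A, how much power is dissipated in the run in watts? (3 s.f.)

12400 W

Section 1: A_strand = π(5.7500e-05)² = 1.039e-08 m²; R₁ = ρL/(N·A_s) = (1.61×10^-8)(226)/(7×1.039e-08) = 50.04 Ω
Section 2: A = π(0.202/2 mm)² = π(1.0100e-04 m)² = 3.205e-08 m²
R₂ = (1.61×10^-8)(607)/(3.205e-08) = 304.9 Ω
R = R₁ + R₂ = 355 Ω
P = I²R = (5.92)² × 355 = 12400 W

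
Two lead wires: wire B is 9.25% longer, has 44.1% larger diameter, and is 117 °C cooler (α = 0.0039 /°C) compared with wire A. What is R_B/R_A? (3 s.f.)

R ∝ ρL/d² with ρ ∝ (1+αΔT), so R_B/R_A = (1 + 9.25/100) × (1 + 44.1/100)⁻² × (1 − 0.0039×117)
= 1.093 × 0.4816 × 0.5437 = 0.286

0.286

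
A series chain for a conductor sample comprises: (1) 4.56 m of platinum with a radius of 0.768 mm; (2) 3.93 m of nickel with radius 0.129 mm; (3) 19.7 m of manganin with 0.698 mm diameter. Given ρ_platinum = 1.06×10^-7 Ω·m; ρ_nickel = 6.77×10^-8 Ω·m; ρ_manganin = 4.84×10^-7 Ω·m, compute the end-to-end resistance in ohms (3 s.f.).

30.3 Ω

Seg 1: A = πr² = π(7.6800e-04 m)² = 1.853e-06 m²
R_1 = (1.06×10^-7)(4.56)/(1.853e-06) = 0.2609 Ω
Seg 2: A = πr² = π(1.2900e-04 m)² = 5.228e-08 m²
R_2 = (6.77×10^-8)(3.93)/(5.228e-08) = 5.089 Ω
Seg 3: A = π(d/2)² = π(3.4900e-04 m)² = 3.826e-07 m²
R_3 = (4.84×10^-7)(19.7)/(3.826e-07) = 24.92 Ω
R_total = R_1 + R_2 + R_3 = 30.3 Ω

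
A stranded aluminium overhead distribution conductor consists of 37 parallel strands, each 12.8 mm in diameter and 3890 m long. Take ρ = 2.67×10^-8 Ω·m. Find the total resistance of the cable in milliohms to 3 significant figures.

A_strand = π(6.4000e-03 m)² = 1.287e-04 m²
R_strand = ρL/A = (2.67×10^-8)(3890)/(1.287e-04) = 0.8071 Ω
R_total = R_strand/N = 0.8071/37 = 21.8 mΩ

21.8 mΩ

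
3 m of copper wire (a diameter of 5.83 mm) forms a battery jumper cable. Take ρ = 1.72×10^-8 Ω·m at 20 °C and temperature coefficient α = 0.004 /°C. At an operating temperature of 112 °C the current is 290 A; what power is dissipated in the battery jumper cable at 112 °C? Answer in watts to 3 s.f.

222 W

A = π(d/2)² = π(2.9150e-03 m)² = 2.669e-05 m²
R₍20₎ = ρL/A = (1.72×10^-8)(3)/(2.669e-05) = 0.001933 Ω
R₍112₎ = R₍20₎(1 + αΔT) = 0.001933 × (1 + 0.004×92) = 0.002644 Ω
P = I²R = (290)² × 0.002644 = 222 W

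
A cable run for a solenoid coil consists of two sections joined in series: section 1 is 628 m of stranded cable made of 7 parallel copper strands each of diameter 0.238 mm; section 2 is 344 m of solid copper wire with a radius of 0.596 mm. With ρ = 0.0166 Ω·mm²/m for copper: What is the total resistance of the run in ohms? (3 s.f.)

38.6 Ω

ρ = 0.0166 Ω·mm²/m = 1.66×10^-8 Ω·m
Section 1: A_strand = π(1.1900e-04)² = 4.449e-08 m²; R₁ = ρL/(N·A_s) = (1.66×10^-8)(628)/(7×4.449e-08) = 33.48 Ω
Section 2: A = πr² = π(5.9600e-04 m)² = 1.116e-06 m²
R₂ = (1.66×10^-8)(344)/(1.116e-06) = 5.117 Ω
R = R₁ + R₂ = 38.6 Ω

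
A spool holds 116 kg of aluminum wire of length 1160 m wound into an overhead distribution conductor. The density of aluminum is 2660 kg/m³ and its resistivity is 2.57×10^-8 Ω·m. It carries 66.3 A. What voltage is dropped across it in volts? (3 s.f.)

A = m/(density·L) = 116/(2660×1160) = 3.7594e-05 m²
R = ρL/A = (2.57×10^-8)(1160)/(3.7594e-05) = 0.793 Ω
V = IR = 66.3 × 0.793 = 52.6 V

52.6 V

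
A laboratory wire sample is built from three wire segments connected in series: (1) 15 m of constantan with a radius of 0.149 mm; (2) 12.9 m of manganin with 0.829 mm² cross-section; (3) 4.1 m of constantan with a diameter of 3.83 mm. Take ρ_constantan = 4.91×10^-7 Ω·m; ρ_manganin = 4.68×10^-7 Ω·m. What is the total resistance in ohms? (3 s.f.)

113 Ω

Seg 1: A = πr² = π(1.4900e-04 m)² = 6.975e-08 m²
R_1 = (4.91×10^-7)(15)/(6.975e-08) = 105.6 Ω
Seg 2: A = 0.829 mm² = 8.290e-07 m²
R_2 = (4.68×10^-7)(12.9)/(8.290e-07) = 7.283 Ω
Seg 3: A = π(d/2)² = π(1.9150e-03 m)² = 1.152e-05 m²
R_3 = (4.91×10^-7)(4.1)/(1.152e-05) = 0.1747 Ω
R_total = R_1 + R_2 + R_3 = 113 Ω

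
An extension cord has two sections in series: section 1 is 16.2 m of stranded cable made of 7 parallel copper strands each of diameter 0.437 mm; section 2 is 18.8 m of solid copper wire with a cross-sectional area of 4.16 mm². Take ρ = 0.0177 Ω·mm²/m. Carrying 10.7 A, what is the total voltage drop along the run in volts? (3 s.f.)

ρ = 0.0177 Ω·mm²/m = 1.77×10^-8 Ω·m
Section 1: A_strand = π(2.1850e-04)² = 1.500e-07 m²; R₁ = ρL/(N·A_s) = (1.77×10^-8)(16.2)/(7×1.500e-07) = 0.2731 Ω
Section 2: A = 4.16 mm² = 4.160e-06 m²
R₂ = (1.77×10^-8)(18.8)/(4.160e-06) = 0.07999 Ω
R = R₁ + R₂ = 0.3531 Ω
V = IR = 10.7 × 0.3531 = 3.78 V

3.78 V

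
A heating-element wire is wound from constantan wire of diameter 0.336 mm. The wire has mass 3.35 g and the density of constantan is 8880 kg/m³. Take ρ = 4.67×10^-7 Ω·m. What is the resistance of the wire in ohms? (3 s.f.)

22.4 Ω

A = π(d/2)² = π(1.6800e-04 m)² = 8.8668e-08 m²
L = m/(density·A) = 0.00335/(8880×8.8668e-08) = 4.255 m
R = ρL/A = (4.67×10^-7)(4.255)/(8.8668e-08) = 22.4 Ω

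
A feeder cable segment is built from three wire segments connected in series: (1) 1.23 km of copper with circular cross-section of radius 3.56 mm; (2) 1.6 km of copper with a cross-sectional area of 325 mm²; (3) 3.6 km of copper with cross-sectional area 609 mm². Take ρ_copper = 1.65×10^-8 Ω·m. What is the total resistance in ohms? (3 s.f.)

Seg 1: A = πr² = π(3.5600e-03 m)² = 3.982e-05 m²
R_1 = (1.65×10^-8)(1230)/(3.982e-05) = 0.5097 Ω
Seg 2: A = 325 mm² = 3.250e-04 m²
R_2 = (1.65×10^-8)(1600)/(3.250e-04) = 0.08123 Ω
Seg 3: A = 609 mm² = 6.090e-04 m²
R_3 = (1.65×10^-8)(3600)/(6.090e-04) = 0.09754 Ω
R_total = R_1 + R_2 + R_3 = 0.688 Ω

0.688 Ω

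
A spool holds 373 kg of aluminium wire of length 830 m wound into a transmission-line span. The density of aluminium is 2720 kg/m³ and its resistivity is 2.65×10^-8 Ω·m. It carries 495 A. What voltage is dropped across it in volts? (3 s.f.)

65.9 V

A = m/(density·L) = 373/(2720×830) = 1.6522e-04 m²
R = ρL/A = (2.65×10^-8)(830)/(1.6522e-04) = 0.1331 Ω
V = IR = 495 × 0.1331 = 65.9 V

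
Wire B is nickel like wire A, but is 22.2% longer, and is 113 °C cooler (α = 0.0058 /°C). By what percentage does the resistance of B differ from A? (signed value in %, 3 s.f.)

-57.9%

R ∝ ρL/d² with ρ ∝ (1+αΔT), so R_B/R_A = (1 + 22.2/100) × (1 − 0.0058×113)
= 1.222 × 0.3446 = 0.4211
(R_B − R_A)/R_A = 0.4211 − 1 = -57.9%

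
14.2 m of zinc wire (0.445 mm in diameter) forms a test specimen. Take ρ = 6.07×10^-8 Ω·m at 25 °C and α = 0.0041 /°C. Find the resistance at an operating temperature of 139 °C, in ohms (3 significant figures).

8.13 Ω

A = π(d/2)² = π(2.2250e-04 m)² = 1.555e-07 m²
R₍25°C₎ = ρL/A = (6.07×10^-8)(14.2)/(1.555e-07) = 5.542 Ω
R = R₀(1 + αΔT) = 5.542(1 + 0.0041×114) = 8.13 Ω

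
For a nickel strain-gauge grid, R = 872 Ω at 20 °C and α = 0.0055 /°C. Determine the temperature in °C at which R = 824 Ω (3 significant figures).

9.99 °C

R = R₀(1 + α(T − T₀)) ⇒ T = T₀ + (R/R₀ − 1)/α
T = 20 + (824/872 − 1)/0.0055 = 20 + (-0.05505)/0.0055 = 9.99 °C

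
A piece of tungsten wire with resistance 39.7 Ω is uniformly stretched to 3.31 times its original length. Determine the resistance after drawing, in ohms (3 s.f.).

435 Ω

Volume constant ⇒ A' = A/k with k = 3.31. R' = ρ(kL)/(A/k) = k²R.
R' = 10.96 × 39.7 = 435 Ω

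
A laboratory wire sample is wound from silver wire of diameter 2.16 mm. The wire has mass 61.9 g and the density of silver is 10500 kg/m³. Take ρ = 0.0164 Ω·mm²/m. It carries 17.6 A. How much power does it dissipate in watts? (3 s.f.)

2.23 W

ρ = 0.0164 Ω·mm²/m = 1.64×10^-8 Ω·m
A = π(d/2)² = π(1.0800e-03 m)² = 3.6644e-06 m²
L = m/(density·A) = 0.0619/(10500×3.6644e-06) = 1.609 m
R = ρL/A = (1.64×10^-8)(1.609)/(3.6644e-06) = 0.0072 Ω
P = I²R = (17.6)² × 0.0072 = 2.23 W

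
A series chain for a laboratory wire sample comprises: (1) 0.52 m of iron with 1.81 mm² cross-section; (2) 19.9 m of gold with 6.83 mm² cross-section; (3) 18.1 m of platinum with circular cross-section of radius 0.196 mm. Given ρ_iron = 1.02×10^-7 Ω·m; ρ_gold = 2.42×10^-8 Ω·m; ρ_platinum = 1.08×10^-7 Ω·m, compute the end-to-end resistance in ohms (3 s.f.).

16.3 Ω

Seg 1: A = 1.81 mm² = 1.810e-06 m²
R_1 = (1.02×10^-7)(0.52)/(1.810e-06) = 0.0293 Ω
Seg 2: A = 6.83 mm² = 6.830e-06 m²
R_2 = (2.42×10^-8)(19.9)/(6.830e-06) = 0.07051 Ω
Seg 3: A = πr² = π(1.9600e-04 m)² = 1.207e-07 m²
R_3 = (1.08×10^-7)(18.1)/(1.207e-07) = 16.2 Ω
R_total = R_1 + R_2 + R_3 = 16.3 Ω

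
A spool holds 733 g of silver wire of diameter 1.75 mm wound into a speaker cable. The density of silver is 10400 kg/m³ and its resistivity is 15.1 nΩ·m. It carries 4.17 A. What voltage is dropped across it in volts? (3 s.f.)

ρ = 15.1 nΩ·m = 1.51×10^-8 Ω·m
A = π(d/2)² = π(8.7500e-04 m)² = 2.4053e-06 m²
L = m/(density·A) = 0.733/(10400×2.4053e-06) = 29.3 m
R = ρL/A = (1.51×10^-8)(29.3)/(2.4053e-06) = 0.184 Ω
V = IR = 4.17 × 0.184 = 0.767 V

0.767 V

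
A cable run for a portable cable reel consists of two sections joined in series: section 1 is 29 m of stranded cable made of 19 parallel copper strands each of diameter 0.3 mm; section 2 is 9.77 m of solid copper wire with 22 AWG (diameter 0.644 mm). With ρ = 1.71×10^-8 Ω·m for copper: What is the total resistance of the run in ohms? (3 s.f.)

0.882 Ω

Section 1: A_strand = π(1.5000e-04)² = 7.069e-08 m²; R₁ = ρL/(N·A_s) = (1.71×10^-8)(29)/(19×7.069e-08) = 0.3692 Ω
Section 2: A = π(0.644/2 mm)² = π(3.2200e-04 m)² = 3.257e-07 m²
R₂ = (1.71×10^-8)(9.77)/(3.257e-07) = 0.5129 Ω
R = R₁ + R₂ = 0.882 Ω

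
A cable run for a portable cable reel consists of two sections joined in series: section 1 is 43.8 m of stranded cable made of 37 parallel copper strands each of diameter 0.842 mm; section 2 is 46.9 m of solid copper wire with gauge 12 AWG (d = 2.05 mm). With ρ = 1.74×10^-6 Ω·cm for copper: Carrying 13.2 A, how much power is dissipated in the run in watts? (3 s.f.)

49.5 W

ρ = 1.74×10^-6 Ω·cm = 1.74×10^-8 Ω·m
Section 1: A_strand = π(4.2100e-04)² = 5.568e-07 m²; R₁ = ρL/(N·A_s) = (1.74×10^-8)(43.8)/(37×5.568e-07) = 0.03699 Ω
Section 2: A = π(2.05/2 mm)² = π(1.0250e-03 m)² = 3.301e-06 m²
R₂ = (1.74×10^-8)(46.9)/(3.301e-06) = 0.2472 Ω
R = R₁ + R₂ = 0.2842 Ω
P = I²R = (13.2)² × 0.2842 = 49.5 W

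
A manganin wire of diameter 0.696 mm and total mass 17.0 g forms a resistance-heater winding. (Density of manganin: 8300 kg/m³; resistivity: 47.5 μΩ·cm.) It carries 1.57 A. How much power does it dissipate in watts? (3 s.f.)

ρ = 47.5 μΩ·cm = 4.75×10^-7 Ω·m
A = π(d/2)² = π(3.4800e-04 m)² = 3.8046e-07 m²
L = m/(density·A) = 0.017/(8300×3.8046e-07) = 5.383 m
R = ρL/A = (4.75×10^-7)(5.383)/(3.8046e-07) = 6.721 Ω
P = I²R = (1.57)² × 6.721 = 16.6 W

16.6 W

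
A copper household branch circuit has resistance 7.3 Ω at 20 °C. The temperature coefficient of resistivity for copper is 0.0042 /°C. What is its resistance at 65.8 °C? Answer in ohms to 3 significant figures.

ΔT = 65.8 − 20 = 45.8 °C
R = R₀(1 + αΔT) = 7.3 × (1 + 0.0042×45.8) = 7.3 × 1.192 = 8.70 Ω

8.70 Ω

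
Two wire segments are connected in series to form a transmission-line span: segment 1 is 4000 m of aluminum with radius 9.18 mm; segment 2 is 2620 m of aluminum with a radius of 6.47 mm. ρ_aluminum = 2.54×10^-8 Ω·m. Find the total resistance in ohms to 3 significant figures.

0.890 Ω

Segment 1: A = πr² = π(9.1800e-03 m)² = 2.647e-04 m²
R₁ = ρL/A = (2.54×10^-8)(4000)/(2.647e-04) = 0.3838 Ω
Segment 2: A = πr² = π(6.4700e-03 m)² = 1.315e-04 m²
R₂ = (2.54×10^-8)(2620)/(1.315e-04) = 0.506 Ω
R = R₁ + R₂ = 0.890 Ω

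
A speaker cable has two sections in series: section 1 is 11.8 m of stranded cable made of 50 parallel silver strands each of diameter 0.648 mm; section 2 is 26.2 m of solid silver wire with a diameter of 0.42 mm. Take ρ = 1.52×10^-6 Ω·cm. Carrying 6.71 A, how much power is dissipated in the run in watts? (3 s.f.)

130 W

ρ = 1.52×10^-6 Ω·cm = 1.52×10^-8 Ω·m
Section 1: A_strand = π(3.2400e-04)² = 3.298e-07 m²; R₁ = ρL/(N·A_s) = (1.52×10^-8)(11.8)/(50×3.298e-07) = 0.01088 Ω
Section 2: A = π(d/2)² = π(2.1000e-04 m)² = 1.385e-07 m²
R₂ = (1.52×10^-8)(26.2)/(1.385e-07) = 2.874 Ω
R = R₁ + R₂ = 2.885 Ω
P = I²R = (6.71)² × 2.885 = 130 W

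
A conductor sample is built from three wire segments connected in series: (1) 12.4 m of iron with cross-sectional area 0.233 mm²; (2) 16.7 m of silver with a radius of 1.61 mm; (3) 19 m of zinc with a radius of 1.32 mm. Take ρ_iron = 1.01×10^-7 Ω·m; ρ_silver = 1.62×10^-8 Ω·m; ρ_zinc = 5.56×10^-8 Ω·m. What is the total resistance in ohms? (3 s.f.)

Seg 1: A = 0.233 mm² = 2.330e-07 m²
R_1 = (1.01×10^-7)(12.4)/(2.330e-07) = 5.375 Ω
Seg 2: A = πr² = π(1.6100e-03 m)² = 8.143e-06 m²
R_2 = (1.62×10^-8)(16.7)/(8.143e-06) = 0.03322 Ω
Seg 3: A = πr² = π(1.3200e-03 m)² = 5.474e-06 m²
R_3 = (5.56×10^-8)(19)/(5.474e-06) = 0.193 Ω
R_total = R_1 + R_2 + R_3 = 5.60 Ω

5.60 Ω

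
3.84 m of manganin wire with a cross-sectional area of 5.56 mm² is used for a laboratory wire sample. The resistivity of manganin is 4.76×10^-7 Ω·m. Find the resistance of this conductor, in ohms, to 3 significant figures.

0.329 Ω

A = 5.56 mm² = 5.560e-06 m²
R = ρL/A = (4.76×10^-7)(3.84 m)/(5.560e-06 m²) = 0.329 Ω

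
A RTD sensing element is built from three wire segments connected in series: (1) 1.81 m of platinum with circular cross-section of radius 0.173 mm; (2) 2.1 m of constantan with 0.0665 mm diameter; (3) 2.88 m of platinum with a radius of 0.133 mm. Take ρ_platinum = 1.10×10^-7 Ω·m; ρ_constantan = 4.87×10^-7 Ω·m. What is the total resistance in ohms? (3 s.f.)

302 Ω

Seg 1: A = πr² = π(1.7300e-04 m)² = 9.402e-08 m²
R_1 = (1.10×10^-7)(1.81)/(9.402e-08) = 2.118 Ω
Seg 2: A = π(d/2)² = π(3.3250e-05 m)² = 3.473e-09 m²
R_2 = (4.87×10^-7)(2.1)/(3.473e-09) = 294.5 Ω
Seg 3: A = πr² = π(1.3300e-04 m)² = 5.557e-08 m²
R_3 = (1.10×10^-7)(2.88)/(5.557e-08) = 5.701 Ω
R_total = R_1 + R_2 + R_3 = 302 Ω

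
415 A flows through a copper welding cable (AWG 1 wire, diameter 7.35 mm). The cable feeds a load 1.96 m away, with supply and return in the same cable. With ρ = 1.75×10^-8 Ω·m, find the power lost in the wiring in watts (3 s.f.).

A = π(7.35/2 mm)² = π(3.6750e-03 m)² = 4.243e-05 m²
Total conductor length (both ways) L = 2 × 1.96 = 3.92 m
R = ρL/A = (1.75×10^-8)(3.92)/(4.243e-05) = 0.001617 Ω
P = I²R = (415)² × 0.001617 = 278 W

278 W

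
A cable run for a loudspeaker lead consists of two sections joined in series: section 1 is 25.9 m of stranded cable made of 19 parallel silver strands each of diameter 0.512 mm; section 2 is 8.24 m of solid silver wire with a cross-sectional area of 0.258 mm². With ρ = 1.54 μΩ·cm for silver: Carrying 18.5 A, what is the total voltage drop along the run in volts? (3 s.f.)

11.0 V

ρ = 1.54 μΩ·cm = 1.54×10^-8 Ω·m
Section 1: A_strand = π(2.5600e-04)² = 2.059e-07 m²; R₁ = ρL/(N·A_s) = (1.54×10^-8)(25.9)/(19×2.059e-07) = 0.102 Ω
Section 2: A = 0.258 mm² = 2.580e-07 m²
R₂ = (1.54×10^-8)(8.24)/(2.580e-07) = 0.4918 Ω
R = R₁ + R₂ = 0.5938 Ω
V = IR = 18.5 × 0.5938 = 11.0 V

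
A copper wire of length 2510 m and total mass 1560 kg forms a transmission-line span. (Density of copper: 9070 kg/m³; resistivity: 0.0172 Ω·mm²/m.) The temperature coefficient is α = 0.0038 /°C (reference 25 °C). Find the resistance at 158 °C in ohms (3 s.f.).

ρ = 0.0172 Ω·mm²/m = 1.72×10^-8 Ω·m
A = m/(density·L) = 1560/(9070×2510) = 6.8524e-05 m²
R = ρL/A = (1.72×10^-8)(2510)/(6.8524e-05) = 0.63 Ω
R(158 °C) = 0.63 × (1 + 0.0038×133) = 0.948 Ω

0.948 Ω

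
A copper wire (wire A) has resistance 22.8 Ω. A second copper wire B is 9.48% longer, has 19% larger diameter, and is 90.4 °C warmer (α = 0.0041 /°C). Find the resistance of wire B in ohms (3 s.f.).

24.2 Ω

R ∝ ρL/d² with ρ ∝ (1+αΔT), so R_B/R_A = (1 + 9.48/100) × (1 + 19/100)⁻² × (1 + 0.0041×90.4)
= 1.095 × 0.7062 × 1.371 = 1.06
R_B = 1.06 × 22.8 = 24.2 Ω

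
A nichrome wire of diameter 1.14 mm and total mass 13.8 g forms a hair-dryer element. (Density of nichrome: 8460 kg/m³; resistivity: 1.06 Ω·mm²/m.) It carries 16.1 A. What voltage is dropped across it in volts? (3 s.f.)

ρ = 1.06 Ω·mm²/m = 1.06×10^-6 Ω·m
A = π(d/2)² = π(5.7000e-04 m)² = 1.0207e-06 m²
L = m/(density·A) = 0.0138/(8460×1.0207e-06) = 1.598 m
R = ρL/A = (1.06×10^-6)(1.598)/(1.0207e-06) = 1.66 Ω
V = IR = 16.1 × 1.66 = 26.7 V

26.7 V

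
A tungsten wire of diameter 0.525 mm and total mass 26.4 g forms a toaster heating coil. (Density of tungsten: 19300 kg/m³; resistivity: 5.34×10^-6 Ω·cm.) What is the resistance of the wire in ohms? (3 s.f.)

ρ = 5.34×10^-6 Ω·cm = 5.34×10^-8 Ω·m
A = π(d/2)² = π(2.6250e-04 m)² = 2.1648e-07 m²
L = m/(density·A) = 0.0264/(19300×2.1648e-07) = 6.319 m
R = ρL/A = (5.34×10^-8)(6.319)/(2.1648e-07) = 1.56 Ω

1.56 Ω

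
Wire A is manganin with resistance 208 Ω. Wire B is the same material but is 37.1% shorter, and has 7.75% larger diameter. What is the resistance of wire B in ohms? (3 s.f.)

113 Ω

R ∝ L/d², so R_B/R_A = (1 − 37.1/100) × (1 + 7.75/100)⁻²
= 0.629 × 0.8613 = 0.5418
R_B = 0.5418 × 208 = 113 Ω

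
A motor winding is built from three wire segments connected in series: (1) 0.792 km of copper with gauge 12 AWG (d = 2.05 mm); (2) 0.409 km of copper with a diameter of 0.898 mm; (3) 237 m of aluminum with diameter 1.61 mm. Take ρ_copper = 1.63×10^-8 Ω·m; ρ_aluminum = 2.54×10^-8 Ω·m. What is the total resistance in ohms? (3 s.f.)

Seg 1: A = π(2.05/2 mm)² = π(1.0250e-03 m)² = 3.301e-06 m²
R_1 = (1.63×10^-8)(792)/(3.301e-06) = 3.911 Ω
Seg 2: A = π(d/2)² = π(4.4900e-04 m)² = 6.333e-07 m²
R_2 = (1.63×10^-8)(409)/(6.333e-07) = 10.53 Ω
Seg 3: A = π(d/2)² = π(8.0500e-04 m)² = 2.036e-06 m²
R_3 = (2.54×10^-8)(237)/(2.036e-06) = 2.957 Ω
R_total = R_1 + R_2 + R_3 = 17.4 Ω

17.4 Ω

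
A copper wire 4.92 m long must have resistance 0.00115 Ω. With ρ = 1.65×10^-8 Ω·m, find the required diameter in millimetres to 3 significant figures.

9.48 mm

A = ρL/R = (1.65×10^-8)(4.92)/(0.00115) = 7.059e-05 m²
d = 2√(A/π) = 9.480e-03 m = 9.48 mm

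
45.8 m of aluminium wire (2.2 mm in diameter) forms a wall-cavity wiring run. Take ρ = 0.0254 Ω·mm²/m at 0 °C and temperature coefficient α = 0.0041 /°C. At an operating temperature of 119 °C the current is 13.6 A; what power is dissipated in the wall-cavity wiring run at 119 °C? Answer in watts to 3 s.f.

ρ = 0.0254 Ω·mm²/m = 2.54×10^-8 Ω·m
A = π(d/2)² = π(1.1000e-03 m)² = 3.801e-06 m²
R₍0₎ = ρL/A = (2.54×10^-8)(45.8)/(3.801e-06) = 0.306 Ω
R₍119₎ = R₍0₎(1 + αΔT) = 0.306 × (1 + 0.0041×119) = 0.4553 Ω
P = I²R = (13.6)² × 0.4553 = 84.2 W

84.2 W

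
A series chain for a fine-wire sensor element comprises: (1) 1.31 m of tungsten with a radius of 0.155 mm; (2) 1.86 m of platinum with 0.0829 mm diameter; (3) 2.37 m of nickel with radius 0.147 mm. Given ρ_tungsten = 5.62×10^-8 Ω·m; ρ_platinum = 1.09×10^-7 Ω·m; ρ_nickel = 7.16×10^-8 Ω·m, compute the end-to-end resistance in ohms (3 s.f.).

Seg 1: A = πr² = π(1.5500e-04 m)² = 7.548e-08 m²
R_1 = (5.62×10^-8)(1.31)/(7.548e-08) = 0.9754 Ω
Seg 2: A = π(d/2)² = π(4.1450e-05 m)² = 5.398e-09 m²
R_2 = (1.09×10^-7)(1.86)/(5.398e-09) = 37.56 Ω
Seg 3: A = πr² = π(1.4700e-04 m)² = 6.789e-08 m²
R_3 = (7.16×10^-8)(2.37)/(6.789e-08) = 2.5 Ω
R_total = R_1 + R_2 + R_3 = 41.0 Ω

41.0 Ω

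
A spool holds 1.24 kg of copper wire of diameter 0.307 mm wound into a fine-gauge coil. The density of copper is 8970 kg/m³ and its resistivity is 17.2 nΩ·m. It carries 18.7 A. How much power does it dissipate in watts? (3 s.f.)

1.52×10^5 W

ρ = 17.2 nΩ·m = 1.72×10^-8 Ω·m
A = π(d/2)² = π(1.5350e-04 m)² = 7.4023e-08 m²
L = m/(density·A) = 1.24/(8970×7.4023e-08) = 1868 m
R = ρL/A = (1.72×10^-8)(1868)/(7.4023e-08) = 433.9 Ω
P = I²R = (18.7)² × 433.9 = 1.52×10^5 W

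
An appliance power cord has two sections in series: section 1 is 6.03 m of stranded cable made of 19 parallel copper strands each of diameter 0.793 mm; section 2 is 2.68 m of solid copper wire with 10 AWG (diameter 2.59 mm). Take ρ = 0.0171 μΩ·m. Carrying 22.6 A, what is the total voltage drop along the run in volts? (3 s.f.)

0.445 V

ρ = 0.0171 μΩ·m = 1.71×10^-8 Ω·m
Section 1: A_strand = π(3.9650e-04)² = 4.939e-07 m²; R₁ = ρL/(N·A_s) = (1.71×10^-8)(6.03)/(19×4.939e-07) = 0.01099 Ω
Section 2: A = π(2.59/2 mm)² = π(1.2950e-03 m)² = 5.269e-06 m²
R₂ = (1.71×10^-8)(2.68)/(5.269e-06) = 0.008698 Ω
R = R₁ + R₂ = 0.01969 Ω
V = IR = 22.6 × 0.01969 = 0.445 V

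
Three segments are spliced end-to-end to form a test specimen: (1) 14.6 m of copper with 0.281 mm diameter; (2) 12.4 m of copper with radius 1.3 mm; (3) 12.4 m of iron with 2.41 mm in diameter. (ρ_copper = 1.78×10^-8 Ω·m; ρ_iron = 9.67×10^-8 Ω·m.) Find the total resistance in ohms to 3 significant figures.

Seg 1: A = π(d/2)² = π(1.4050e-04 m)² = 6.202e-08 m²
R_1 = (1.78×10^-8)(14.6)/(6.202e-08) = 4.191 Ω
Seg 2: A = πr² = π(1.3000e-03 m)² = 5.309e-06 m²
R_2 = (1.78×10^-8)(12.4)/(5.309e-06) = 0.04157 Ω
Seg 3: A = π(d/2)² = π(1.2050e-03 m)² = 4.562e-06 m²
R_3 = (9.67×10^-8)(12.4)/(4.562e-06) = 0.2629 Ω
R_total = R_1 + R_2 + R_3 = 4.49 Ω

4.49 Ω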